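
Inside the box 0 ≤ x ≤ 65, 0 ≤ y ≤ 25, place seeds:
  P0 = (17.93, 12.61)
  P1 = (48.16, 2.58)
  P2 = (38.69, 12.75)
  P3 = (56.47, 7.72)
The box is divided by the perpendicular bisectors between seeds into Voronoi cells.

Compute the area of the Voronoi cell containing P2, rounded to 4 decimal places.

1. box [0,65]×[0,25]: [(0, 0) (65, 0) (65, 25) (0, 25)]
2. ⊥bis P2·P0 via (28.31,12.68): [(28.3955, 0) (65, 0) (65, 25) (28.2269, 25)]  |A|=917.2197
3. ⊥bis P2·P1 via (43.425,7.665): [(28.3955, 0) (35.1934, 0) (62.0414, 25) (28.2269, 25)]  |A|=507.6544
4. ⊥bis P2·P3 via (47.58,10.235): [(28.3955, 0) (35.1934, 0) (48.0789, 11.9986) (51.7571, 25) (28.2269, 25)]  |A|=440.7992
5. canonical 5-gon: [(28.3955, 0) (35.1934, 0) (48.0789, 11.9986) (51.7571, 25) (28.2269, 25)]
6. shoelace: 440.7992

Area of P2's cell: 440.7992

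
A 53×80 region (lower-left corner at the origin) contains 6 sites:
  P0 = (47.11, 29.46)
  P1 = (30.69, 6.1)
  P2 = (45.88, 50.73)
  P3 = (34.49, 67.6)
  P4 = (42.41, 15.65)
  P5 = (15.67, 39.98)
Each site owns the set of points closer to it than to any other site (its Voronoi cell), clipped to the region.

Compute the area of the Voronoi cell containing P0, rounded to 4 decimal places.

1. box [0,53]×[0,80]: [(0, 0) (53, 0) (53, 80) (0, 80)]
2. ⊥bis P0·P1 via (38.9,17.78): [(0, 45.1232) (53, 7.869) (53, 80) (0, 80)]  |A|=2835.7069
3. ⊥bis P0·P2 via (46.495,40.095): [(10.144, 37.9929) (53, 7.869) (53, 40.4712)]  |A|=698.6
4. ⊥bis P0·P3 via (40.8,48.53): [(10.144, 37.9929) (53, 7.869) (53, 40.4712)]  |A|=698.6
5. ⊥bis P0·P4 via (44.76,22.555): [(10.144, 37.9929) (20.2299, 30.9034) (53, 19.7507) (53, 40.4712)]  |A|=503.918
6. ⊥bis P0·P5 via (31.39,34.72): [(32.926, 39.3103) (29.1026, 27.8837) (53, 19.7507) (53, 40.4712)]  |A|=360.0534
7. canonical 4-gon: [(32.926, 39.3103) (29.1026, 27.8837) (53, 19.7507) (53, 40.4712)]
8. shoelace: 360.0534

Area of P0's cell: 360.0534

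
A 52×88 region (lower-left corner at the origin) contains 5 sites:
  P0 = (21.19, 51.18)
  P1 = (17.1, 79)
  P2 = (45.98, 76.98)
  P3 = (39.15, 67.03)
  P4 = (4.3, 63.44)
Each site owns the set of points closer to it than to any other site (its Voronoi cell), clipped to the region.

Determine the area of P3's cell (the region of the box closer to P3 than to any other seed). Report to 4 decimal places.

Area of P3's cell: 623.5394

1. box [0,52]×[0,88]: [(0, 0) (52, 0) (52, 88) (0, 88)]
2. ⊥bis P3·P0 via (30.17,59.105): [(52, 34.3689) (52, 88) (4.6697, 88)]  |A|=1269.188
3. ⊥bis P3·P1 via (28.125,73.015): [(24.2286, 65.8374) (52, 34.3689) (52, 88) (36.2597, 88)]  |A|=919.1289
4. ⊥bis P3·P2 via (42.565,72.005): [(31.6456, 79.5004) (24.2286, 65.8374) (52, 34.3689) (52, 65.5285)]  |A|=623.5394
5. ⊥bis P3·P4 via (21.725,65.235): [(31.6456, 79.5004) (24.2286, 65.8374) (52, 34.3689) (52, 65.5285)]  |A|=623.5394
6. canonical 4-gon: [(31.6456, 79.5004) (24.2286, 65.8374) (52, 34.3689) (52, 65.5285)]
7. shoelace: 623.5394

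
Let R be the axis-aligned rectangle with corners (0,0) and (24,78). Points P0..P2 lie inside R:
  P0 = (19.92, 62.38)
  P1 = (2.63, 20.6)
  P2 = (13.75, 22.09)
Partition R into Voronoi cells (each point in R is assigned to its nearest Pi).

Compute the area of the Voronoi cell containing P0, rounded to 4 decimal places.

Area of P0's cell: 837.1310

1. box [0,24]×[0,78]: [(0, 0) (24, 0) (24, 78) (0, 78)]
2. ⊥bis P0·P1 via (11.275,41.49): [(0, 46.156) (24, 36.224) (24, 78) (0, 78)]  |A|=883.4407
3. ⊥bis P0·P2 via (16.835,42.235): [(0, 46.156) (5.1511, 44.0243) (24, 41.1378) (24, 78) (0, 78)]  |A|=837.131
4. canonical 5-gon: [(0, 46.156) (5.1511, 44.0243) (24, 41.1378) (24, 78) (0, 78)]
5. shoelace: 837.131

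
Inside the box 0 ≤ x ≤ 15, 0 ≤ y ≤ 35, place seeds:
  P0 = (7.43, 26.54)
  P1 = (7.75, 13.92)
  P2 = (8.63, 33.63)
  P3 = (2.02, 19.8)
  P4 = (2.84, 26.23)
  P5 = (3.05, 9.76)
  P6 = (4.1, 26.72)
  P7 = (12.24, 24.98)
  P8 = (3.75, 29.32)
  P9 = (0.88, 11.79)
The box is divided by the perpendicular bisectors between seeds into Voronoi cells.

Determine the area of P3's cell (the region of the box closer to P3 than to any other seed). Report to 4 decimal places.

Area of P3's cell: 45.4909

1. box [0,15]×[0,35]: [(0, 0) (15, 0) (15, 35) (0, 35)]
2. ⊥bis P3·P0 via (4.725,23.17): [(0, 26.9626) (0, 0) (15, 0) (15, 14.9226)]  |A|=314.1388
3. ⊥bis P3·P1 via (4.885,16.86): [(8.3633, 20.2496) (0, 26.9626) (0, 12.0996)]  |A|=62.1522
4. ⊥bis P3·P2 via (5.325,26.715): [(8.3633, 20.2496) (0, 26.9626) (0, 12.0996)]  |A|=62.1522
5. ⊥bis P3·P4 via (2.43,23.015): [(8.3633, 20.2496) (5.3881, 22.6378) (0, 23.3249) (0, 12.0996)]  |A|=52.352
6. ⊥bis P3·P5 via (2.535,14.78): [(2.7759, 14.8047) (8.3633, 20.2496) (5.3881, 22.6378) (0, 23.3249) (0, 14.5199)]  |A|=48.9927
7. ⊥bis P3·P6 via (3.06,23.26): [(2.7759, 14.8047) (8.3633, 20.2496) (5.5425, 22.5138) (4.94, 22.6949) (0, 23.3249) (0, 14.5199)]  |A|=48.9693
8. ⊥bis P3·P7 via (7.13,22.39): [(2.7759, 14.8047) (8.2639, 20.1528) (8.113, 20.4505) (5.5425, 22.5138) (4.94, 22.6949) (0, 23.3249) (0, 14.5199)]  |A|=48.9472
9. ⊥bis P3·P8 via (2.885,24.56): [(2.7759, 14.8047) (8.2639, 20.1528) (8.113, 20.4505) (5.5425, 22.5138) (4.94, 22.6949) (0, 23.3249) (0, 14.5199)]  |A|=48.9472
10. ⊥bis P3·P9 via (1.45,15.795): [(3.4936, 15.5041) (8.2639, 20.1528) (8.113, 20.4505) (5.5425, 22.5138) (4.94, 22.6949) (0, 23.3249) (0, 16.0014)]  |A|=45.4909
11. canonical 7-gon: [(3.4936, 15.5041) (8.2639, 20.1528) (8.113, 20.4505) (5.5425, 22.5138) (4.94, 22.6949) (0, 23.3249) (0, 16.0014)]
12. shoelace: 45.4909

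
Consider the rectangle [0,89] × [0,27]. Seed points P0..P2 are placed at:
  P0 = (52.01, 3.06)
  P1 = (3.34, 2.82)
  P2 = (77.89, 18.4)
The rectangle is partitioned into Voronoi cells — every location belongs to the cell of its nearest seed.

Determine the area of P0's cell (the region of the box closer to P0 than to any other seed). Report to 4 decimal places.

Area of P0's cell: 963.5003

1. box [0,89]×[0,27]: [(0, 0) (89, 0) (89, 27) (0, 27)]
2. ⊥bis P0·P1 via (27.675,2.94): [(27.6895, 0) (89, 0) (89, 27) (27.5564, 27)]  |A|=1657.181
3. ⊥bis P0·P2 via (64.95,10.73): [(27.6895, 0) (71.3101, 0) (55.3062, 27) (27.5564, 27)]  |A|=963.5003
4. canonical 4-gon: [(27.6895, 0) (71.3101, 0) (55.3062, 27) (27.5564, 27)]
5. shoelace: 963.5003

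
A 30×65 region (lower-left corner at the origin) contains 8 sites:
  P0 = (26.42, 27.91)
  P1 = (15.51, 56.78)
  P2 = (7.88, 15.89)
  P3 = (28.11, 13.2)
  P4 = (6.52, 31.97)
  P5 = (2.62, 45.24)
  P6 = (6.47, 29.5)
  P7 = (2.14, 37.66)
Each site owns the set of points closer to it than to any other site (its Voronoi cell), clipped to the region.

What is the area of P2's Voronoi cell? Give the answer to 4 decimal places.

Area of P2's cell: 396.6010

1. box [0,30]×[0,65]: [(0, 0) (30, 0) (30, 65) (0, 65)]
2. ⊥bis P2·P0 via (17.15,21.9): [(0, 48.3527) (0, 0) (30, 0) (30, 2.0798)]  |A|=756.4867
3. ⊥bis P2·P1 via (11.695,36.335): [(7.2541, 37.1637) (0, 38.5173) (0, 0) (30, 0) (30, 2.0798)]  |A|=720.813
4. ⊥bis P2·P3 via (17.995,14.545): [(18.6627, 19.5667) (7.2541, 37.1637) (0, 38.5173) (0, 0) (16.0609, 0)]  |A|=572.6527
5. ⊥bis P2·P4 via (7.2,23.93): [(18.6627, 19.5667) (15.3851, 24.6223) (0, 23.321) (0, 0) (16.0609, 0)]  |A|=415.7697
6. ⊥bis P2·P5 via (5.25,30.565): [(18.6627, 19.5667) (15.3851, 24.6223) (0, 23.321) (0, 0) (16.0609, 0)]  |A|=415.7697
7. ⊥bis P2·P6 via (7.175,22.695): [(18.6627, 19.5667) (16.0392, 23.6133) (0, 21.9517) (0, 0) (16.0609, 0)]  |A|=396.601
8. ⊥bis P2·P7 via (5.01,26.775): [(18.6627, 19.5667) (16.0392, 23.6133) (0, 21.9517) (0, 0) (16.0609, 0)]  |A|=396.601
9. canonical 5-gon: [(18.6627, 19.5667) (16.0392, 23.6133) (0, 21.9517) (0, 0) (16.0609, 0)]
10. shoelace: 396.601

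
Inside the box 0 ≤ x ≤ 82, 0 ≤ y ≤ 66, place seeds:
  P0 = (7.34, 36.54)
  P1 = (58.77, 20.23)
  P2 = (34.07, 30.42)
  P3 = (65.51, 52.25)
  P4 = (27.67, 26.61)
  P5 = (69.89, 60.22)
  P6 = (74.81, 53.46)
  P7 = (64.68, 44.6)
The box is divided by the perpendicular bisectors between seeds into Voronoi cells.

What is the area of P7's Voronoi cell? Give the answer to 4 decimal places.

1. box [0,82]×[0,66]: [(0, 0) (82, 0) (82, 66) (0, 66)]
2. ⊥bis P7·P0 via (36.01,40.57): [(41.7127, 0) (82, 0) (82, 66) (32.4354, 66)]  |A|=2965.1109
3. ⊥bis P7·P1 via (61.725,32.415): [(36.2892, 38.5835) (82, 27.4981) (82, 66) (32.4354, 66)]  |A|=1559.4205
4. ⊥bis P7·P2 via (49.375,37.51): [(50.4709, 35.1442) (82, 27.4981) (82, 66) (36.1771, 66)]  |A|=1313.9152
5. ⊥bis P7·P3 via (65.095,48.425): [(43.2192, 50.7985) (50.4709, 35.1442) (82, 27.4981) (82, 46.5909)]  |A|=589.2744
6. ⊥bis P7·P4 via (46.175,35.605): [(43.2192, 50.7985) (50.4709, 35.1442) (82, 27.4981) (82, 46.5909)]  |A|=589.2744
7. ⊥bis P7·P5 via (67.285,52.41): [(43.2192, 50.7985) (50.4709, 35.1442) (82, 27.4981) (82, 46.5909)]  |A|=589.2744
8. ⊥bis P7·P6 via (69.745,49.03): [(70.8172, 47.8042) (43.2192, 50.7985) (50.4709, 35.1442) (82, 27.4981) (82, 35.0184)]  |A|=524.5676
9. canonical 5-gon: [(70.8172, 47.8042) (43.2192, 50.7985) (50.4709, 35.1442) (82, 27.4981) (82, 35.0184)]
10. shoelace: 524.5676

Area of P7's cell: 524.5676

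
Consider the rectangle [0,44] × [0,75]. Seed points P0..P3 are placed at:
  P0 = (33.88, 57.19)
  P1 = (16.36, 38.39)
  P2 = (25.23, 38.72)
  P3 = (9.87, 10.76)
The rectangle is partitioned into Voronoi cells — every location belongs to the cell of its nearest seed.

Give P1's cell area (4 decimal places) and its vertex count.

1. box [0,44]×[0,75]: [(0, 0) (44, 0) (44, 75) (0, 75)]
2. ⊥bis P1·P0 via (25.12,47.79): [(0, 71.1997) (0, 0) (44, 0) (44, 30.1954)]  |A|=2230.6933
3. ⊥bis P1·P2 via (20.795,38.555): [(20.2837, 52.297) (0, 71.1997) (0, 0) (22.2294, 0)]  |A|=1303.3635
4. ⊥bis P1·P3 via (13.115,24.575): [(21.3874, 22.6319) (20.2837, 52.297) (0, 71.1997) (0, 27.6556)]  |A|=756.0762
5. canonical 4-gon: [(21.3874, 22.6319) (20.2837, 52.297) (0, 71.1997) (0, 27.6556)]
6. shoelace: 756.0762

Area of P1's cell: 756.0762 (4 vertices)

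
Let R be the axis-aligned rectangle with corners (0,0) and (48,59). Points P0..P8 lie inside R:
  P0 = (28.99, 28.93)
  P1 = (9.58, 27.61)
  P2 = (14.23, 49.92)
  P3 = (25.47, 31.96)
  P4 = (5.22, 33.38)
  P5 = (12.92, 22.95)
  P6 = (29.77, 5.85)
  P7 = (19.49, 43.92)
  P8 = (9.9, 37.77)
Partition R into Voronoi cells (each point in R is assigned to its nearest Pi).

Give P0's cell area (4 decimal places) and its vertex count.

Area of P0's cell: 553.7379 (5 vertices)

1. box [0,48]×[0,59]: [(0, 0) (48, 0) (48, 59) (0, 59)]
2. ⊥bis P0·P1 via (19.285,28.27): [(21.2075, 0) (48, 0) (48, 59) (17.1952, 59)]  |A|=1699.1202
3. ⊥bis P0·P2 via (21.61,39.425): [(18.6671, 37.3556) (21.2075, 0) (48, 0) (48, 57.9822)]  |A|=1350.8171
4. ⊥bis P0·P3 via (27.23,30.445): [(19.7296, 21.7317) (21.2075, 0) (48, 0) (48, 54.5738)]  |A|=1062.5341
5. ⊥bis P0·P4 via (17.105,31.155): [(19.7296, 21.7317) (21.2075, 0) (48, 0) (48, 54.5738)]  |A|=1062.5341
6. ⊥bis P0·P5 via (20.955,25.94): [(21.6785, 23.9957) (30.6078, 0) (48, 0) (48, 54.5738)]  |A|=926.9014
7. ⊥bis P0·P6 via (29.38,17.39): [(21.6785, 23.9957) (24.2018, 17.215) (48, 18.0193) (48, 54.5738)]  |A|=562.785
8. ⊥bis P0·P7 via (24.24,36.425): [(42.1458, 47.7729) (21.6785, 23.9957) (24.2018, 17.215) (48, 18.0193) (48, 51.483)]  |A|=553.7379
9. ⊥bis P0·P8 via (19.445,33.35): [(42.1458, 47.7729) (21.6785, 23.9957) (24.2018, 17.215) (48, 18.0193) (48, 51.483)]  |A|=553.7379
10. canonical 5-gon: [(42.1458, 47.7729) (21.6785, 23.9957) (24.2018, 17.215) (48, 18.0193) (48, 51.483)]
11. shoelace: 553.7379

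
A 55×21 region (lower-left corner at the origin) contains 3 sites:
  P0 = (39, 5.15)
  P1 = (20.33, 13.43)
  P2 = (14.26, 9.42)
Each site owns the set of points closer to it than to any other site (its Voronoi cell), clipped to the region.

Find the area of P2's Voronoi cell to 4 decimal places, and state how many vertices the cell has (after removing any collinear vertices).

1. box [0,55]×[0,21]: [(0, 0) (55, 0) (55, 21) (0, 21)]
2. ⊥bis P2·P0 via (26.63,7.285): [(0, 0) (25.3726, 0) (28.9971, 21) (0, 21)]  |A|=570.8828
3. ⊥bis P2·P1 via (17.295,11.425): [(0, 0) (24.8427, 0) (10.9695, 21) (0, 21)]  |A|=376.0277
4. canonical 4-gon: [(0, 0) (24.8427, 0) (10.9695, 21) (0, 21)]
5. shoelace: 376.0277

Area of P2's cell: 376.0277 (4 vertices)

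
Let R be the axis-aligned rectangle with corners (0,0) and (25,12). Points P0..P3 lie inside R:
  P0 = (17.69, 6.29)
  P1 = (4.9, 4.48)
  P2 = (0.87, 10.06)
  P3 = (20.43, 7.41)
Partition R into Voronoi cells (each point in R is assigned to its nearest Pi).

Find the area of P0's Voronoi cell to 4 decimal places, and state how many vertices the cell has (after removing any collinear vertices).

1. box [0,25]×[0,12]: [(0, 0) (25, 0) (25, 12) (0, 12)]
2. ⊥bis P0·P1 via (11.295,5.385): [(12.0571, 0) (25, 0) (25, 12) (10.3589, 12)]  |A|=165.5044
3. ⊥bis P0·P2 via (9.28,8.175): [(12.0571, 0) (25, 0) (25, 12) (10.3589, 12)]  |A|=165.5044
4. ⊥bis P0·P3 via (19.06,6.85): [(12.0571, 0) (21.86, 0) (16.9549, 12) (10.3589, 12)]  |A|=98.3937
5. canonical 4-gon: [(12.0571, 0) (21.86, 0) (16.9549, 12) (10.3589, 12)]
6. shoelace: 98.3937

Area of P0's cell: 98.3937 (4 vertices)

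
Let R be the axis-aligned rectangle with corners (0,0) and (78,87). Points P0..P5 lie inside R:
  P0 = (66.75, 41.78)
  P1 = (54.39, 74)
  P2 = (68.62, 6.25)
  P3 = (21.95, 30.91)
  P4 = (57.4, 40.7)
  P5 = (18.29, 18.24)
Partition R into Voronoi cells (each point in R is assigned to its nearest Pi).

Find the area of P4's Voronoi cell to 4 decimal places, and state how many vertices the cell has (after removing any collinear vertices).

Area of P4's cell: 843.4515 (4 vertices)

1. box [0,78]×[0,87]: [(0, 0) (78, 0) (78, 87) (0, 87)]
2. ⊥bis P4·P0 via (62.075,41.24): [(0, 0) (66.8386, 0) (56.7894, 87) (0, 87)]  |A|=5377.8138
3. ⊥bis P4·P1 via (55.895,57.35): [(0, 52.2976) (0, 0) (66.8386, 0) (60.1695, 57.7364)]  |A|=3502.8699
4. ⊥bis P4·P2 via (63.01,23.475): [(0, 52.2976) (0, 2.9533) (64.0865, 23.8256) (60.1695, 57.7364)]  |A|=2612.0018
5. ⊥bis P4·P3 via (39.675,35.805): [(34.265, 55.3949) (44.7247, 17.5197) (64.0865, 23.8256) (60.1695, 57.7364)]  |A|=843.4515
6. ⊥bis P4·P5 via (37.845,29.47): [(34.265, 55.3949) (44.7247, 17.5197) (64.0865, 23.8256) (60.1695, 57.7364)]  |A|=843.4515
7. canonical 4-gon: [(34.265, 55.3949) (44.7247, 17.5197) (64.0865, 23.8256) (60.1695, 57.7364)]
8. shoelace: 843.4515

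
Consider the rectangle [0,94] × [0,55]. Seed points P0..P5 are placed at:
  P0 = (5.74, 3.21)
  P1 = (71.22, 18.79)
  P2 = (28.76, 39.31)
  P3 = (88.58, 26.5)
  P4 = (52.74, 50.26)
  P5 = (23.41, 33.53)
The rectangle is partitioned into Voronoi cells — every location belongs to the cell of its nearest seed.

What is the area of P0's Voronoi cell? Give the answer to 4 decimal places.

Area of P0's cell: 610.7112

1. box [0,94]×[0,55]: [(0, 0) (94, 0) (94, 55) (0, 55)]
2. ⊥bis P0·P1 via (38.48,11): [(0, 0) (41.0973, 0) (28.0108, 55) (0, 55)]  |A|=1900.4738
3. ⊥bis P0·P2 via (17.25,21.26): [(0, 32.2599) (0, 0) (41.0973, 0) (39.3994, 7.1359)]  |A|=782.1431
4. ⊥bis P0·P3 via (47.16,14.855): [(0, 32.2599) (0, 0) (41.0973, 0) (39.3994, 7.1359)]  |A|=782.1431
5. ⊥bis P0·P4 via (29.24,26.735): [(0, 32.2599) (0, 0) (41.0973, 0) (39.3994, 7.1359)]  |A|=782.1431
6. ⊥bis P0·P5 via (14.575,18.37): [(0, 26.8641) (0, 0) (41.0973, 0) (40.2925, 3.3822)]  |A|=610.7112
7. canonical 4-gon: [(0, 26.8641) (0, 0) (41.0973, 0) (40.2925, 3.3822)]
8. shoelace: 610.7112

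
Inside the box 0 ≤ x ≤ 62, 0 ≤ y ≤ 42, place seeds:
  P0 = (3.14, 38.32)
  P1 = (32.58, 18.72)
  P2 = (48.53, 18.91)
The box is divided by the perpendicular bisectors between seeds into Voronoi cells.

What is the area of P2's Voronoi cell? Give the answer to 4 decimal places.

Area of P2's cell: 901.7832

1. box [0,62]×[0,42]: [(0, 0) (62, 0) (62, 42) (0, 42)]
2. ⊥bis P2·P0 via (25.835,28.615): [(13.5984, 0) (62, 0) (62, 42) (31.5588, 42)]  |A|=1655.698
3. ⊥bis P2·P1 via (40.555,18.815): [(40.7791, 0) (62, 0) (62, 42) (40.2788, 42)]  |A|=901.7832
4. canonical 4-gon: [(40.7791, 0) (62, 0) (62, 42) (40.2788, 42)]
5. shoelace: 901.7832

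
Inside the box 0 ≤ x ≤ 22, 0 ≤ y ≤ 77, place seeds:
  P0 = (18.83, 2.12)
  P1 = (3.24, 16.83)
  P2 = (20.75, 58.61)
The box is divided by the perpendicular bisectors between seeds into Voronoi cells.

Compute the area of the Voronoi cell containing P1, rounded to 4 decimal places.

Area of P1's cell: 629.0547

1. box [0,22]×[0,77]: [(0, 0) (22, 0) (22, 77) (0, 77)]
2. ⊥bis P1·P0 via (11.035,9.475): [(0, 0) (2.0948, 0) (22, 21.096) (22, 77) (0, 77)]  |A|=1484.0406
3. ⊥bis P1·P2 via (11.995,37.72): [(0, 42.7471) (0, 0) (2.0948, 0) (22, 21.096) (22, 33.5269)]  |A|=629.0547
4. canonical 5-gon: [(0, 42.7471) (0, 0) (2.0948, 0) (22, 21.096) (22, 33.5269)]
5. shoelace: 629.0547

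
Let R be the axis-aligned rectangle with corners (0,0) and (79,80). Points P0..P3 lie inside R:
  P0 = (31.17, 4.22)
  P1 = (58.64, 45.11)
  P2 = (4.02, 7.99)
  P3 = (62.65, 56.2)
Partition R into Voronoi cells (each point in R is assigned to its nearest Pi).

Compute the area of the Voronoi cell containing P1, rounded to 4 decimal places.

Area of P1's cell: 2171.8548

1. box [0,79]×[0,80]: [(0, 0) (79, 0) (79, 80) (0, 80)]
2. ⊥bis P1·P0 via (44.905,24.665): [(0, 54.8323) (79, 1.7599) (79, 80) (0, 80)]  |A|=4084.6087
3. ⊥bis P1·P2 via (31.33,26.55): [(0, 72.6503) (22.2825, 39.8628) (79, 1.7599) (79, 80) (0, 80)]  |A|=3886.0929
4. ⊥bis P1·P3 via (60.645,50.655): [(0.0603, 72.5617) (22.2825, 39.8628) (79, 1.7599) (79, 44.0181)]  |A|=2171.8548
5. canonical 4-gon: [(0.0603, 72.5617) (22.2825, 39.8628) (79, 1.7599) (79, 44.0181)]
6. shoelace: 2171.8548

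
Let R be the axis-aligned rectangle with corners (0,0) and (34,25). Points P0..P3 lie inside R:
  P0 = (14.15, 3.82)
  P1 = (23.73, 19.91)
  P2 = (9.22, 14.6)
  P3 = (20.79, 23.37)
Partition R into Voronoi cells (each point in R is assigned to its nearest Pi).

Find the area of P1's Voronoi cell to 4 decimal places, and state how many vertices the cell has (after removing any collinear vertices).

1. box [0,34]×[0,25]: [(0, 0) (34, 0) (34, 25) (0, 25)]
2. ⊥bis P1·P0 via (18.94,11.865): [(0, 23.1419) (34, 2.8983) (34, 25) (0, 25)]  |A|=407.3174
3. ⊥bis P1·P2 via (16.475,17.255): [(18.3103, 12.2399) (34, 2.8983) (34, 25) (13.6407, 25)]  |A|=303.2781
4. ⊥bis P1·P3 via (22.26,21.64): [(16.6231, 16.8503) (18.3103, 12.2399) (34, 2.8983) (34, 25) (26.2143, 25)]  |A|=252.0424
5. canonical 5-gon: [(16.6231, 16.8503) (18.3103, 12.2399) (34, 2.8983) (34, 25) (26.2143, 25)]
6. shoelace: 252.0424

Area of P1's cell: 252.0424 (5 vertices)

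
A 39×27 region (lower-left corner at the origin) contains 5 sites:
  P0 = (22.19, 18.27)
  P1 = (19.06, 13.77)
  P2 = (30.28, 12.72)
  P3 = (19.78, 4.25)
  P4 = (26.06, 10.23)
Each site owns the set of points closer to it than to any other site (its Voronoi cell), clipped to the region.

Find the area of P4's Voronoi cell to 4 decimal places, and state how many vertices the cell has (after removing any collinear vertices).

1. box [0,39]×[0,27]: [(0, 0) (39, 0) (39, 27) (0, 27)]
2. ⊥bis P4·P0 via (24.125,14.25): [(0, 2.6376) (0, 0) (39, 0) (39, 21.41)]  |A|=468.9277
3. ⊥bis P4·P1 via (22.56,12): [(23.5604, 13.9782) (16.4914, 0) (39, 0) (39, 21.41)]  |A|=322.5957
4. ⊥bis P4·P2 via (28.17,11.475): [(26.0001, 15.1526) (23.5604, 13.9782) (16.4914, 0) (34.9408, 0)]  |A|=152.6779
5. ⊥bis P4·P3 via (22.92,7.24): [(26.0001, 15.1526) (23.5604, 13.9782) (21.1127, 9.138) (29.8141, 0) (34.9408, 0)]  |A|=91.8063
6. canonical 5-gon: [(26.0001, 15.1526) (23.5604, 13.9782) (21.1127, 9.138) (29.8141, 0) (34.9408, 0)]
7. shoelace: 91.8063

Area of P4's cell: 91.8063 (5 vertices)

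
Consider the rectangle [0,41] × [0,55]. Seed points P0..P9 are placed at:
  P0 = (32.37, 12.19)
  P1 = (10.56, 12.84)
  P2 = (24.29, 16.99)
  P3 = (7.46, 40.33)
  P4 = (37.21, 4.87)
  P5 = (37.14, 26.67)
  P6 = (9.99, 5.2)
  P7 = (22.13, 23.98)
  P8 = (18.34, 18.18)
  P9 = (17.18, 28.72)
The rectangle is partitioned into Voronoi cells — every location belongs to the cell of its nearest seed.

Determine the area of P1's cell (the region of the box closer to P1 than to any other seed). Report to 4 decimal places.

Area of P1's cell: 210.3195

1. box [0,41]×[0,55]: [(0, 0) (41, 0) (41, 55) (0, 55)]
2. ⊥bis P1·P0 via (21.465,12.515): [(0, 0) (21.092, 0) (22.7312, 55) (0, 55)]  |A|=1205.1378
3. ⊥bis P1·P2 via (17.425,14.915): [(0, 0) (21.092, 0) (21.1675, 2.5331) (5.309, 55) (0, 55)]  |A|=748.0943
4. ⊥bis P1·P3 via (9.01,26.585): [(0, 25.569) (0, 0) (21.092, 0) (21.1675, 2.5331) (13.7365, 27.118)]  |A|=471.9412
5. ⊥bis P1·P4 via (23.885,8.855): [(0, 25.569) (0, 0) (21.092, 0) (21.1675, 2.5331) (13.7365, 27.118)]  |A|=471.9412
6. ⊥bis P1·P5 via (23.85,19.755): [(0, 25.569) (0, 0) (21.092, 0) (21.1675, 2.5331) (13.7365, 27.118)]  |A|=471.9412
7. ⊥bis P1·P6 via (10.275,9.02): [(0, 25.569) (0, 9.7866) (19.4129, 8.3382) (13.7365, 27.118)]  |A|=286.5715
8. ⊥bis P1·P7 via (16.345,18.41): [(8.5263, 26.5305) (0, 25.569) (0, 9.7866) (19.4129, 8.3382) (16.3794, 18.3743)]  |A|=263.0168
9. ⊥bis P1·P8 via (14.45,15.51): [(7.0037, 26.3588) (0, 25.569) (0, 9.7866) (19.3703, 8.3414)]  |A|=220.8323
10. ⊥bis P1·P9 via (13.87,20.78): [(9.6154, 22.5536) (1.8751, 25.7804) (0, 25.569) (0, 9.7866) (19.3703, 8.3414)]  |A|=210.3195
11. canonical 5-gon: [(9.6154, 22.5536) (1.8751, 25.7804) (0, 25.569) (0, 9.7866) (19.3703, 8.3414)]
12. shoelace: 210.3195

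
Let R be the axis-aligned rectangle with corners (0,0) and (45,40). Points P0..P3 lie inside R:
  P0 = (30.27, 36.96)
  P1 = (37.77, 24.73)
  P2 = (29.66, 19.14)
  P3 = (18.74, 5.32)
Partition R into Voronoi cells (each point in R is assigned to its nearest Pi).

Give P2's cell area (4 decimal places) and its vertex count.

1. box [0,45]×[0,40]: [(0, 0) (45, 0) (45, 40) (0, 40)]
2. ⊥bis P2·P0 via (29.965,28.05): [(0, 29.0757) (0, 0) (45, 0) (45, 27.5353)]  |A|=1273.7491
3. ⊥bis P2·P1 via (33.715,21.935): [(29.4889, 28.0663) (0, 29.0757) (0, 0) (45, 0) (45, 5.5627)]  |A|=1103.3386
4. ⊥bis P2·P3 via (24.2,12.23): [(29.4889, 28.0663) (3.011, 28.9727) (39.6779, 0) (45, 0) (45, 5.5627)]  |A|=484.7776
5. canonical 5-gon: [(29.4889, 28.0663) (3.011, 28.9727) (39.6779, 0) (45, 0) (45, 5.5627)]
6. shoelace: 484.7776

Area of P2's cell: 484.7776 (5 vertices)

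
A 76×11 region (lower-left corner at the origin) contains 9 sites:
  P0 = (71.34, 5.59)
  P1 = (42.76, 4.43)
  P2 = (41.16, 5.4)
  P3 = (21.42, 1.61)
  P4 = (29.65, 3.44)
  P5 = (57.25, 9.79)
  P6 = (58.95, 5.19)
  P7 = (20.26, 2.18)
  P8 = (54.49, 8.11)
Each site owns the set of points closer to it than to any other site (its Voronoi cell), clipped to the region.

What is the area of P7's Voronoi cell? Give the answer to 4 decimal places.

Area of P7's cell: 247.0266

1. box [0,76]×[0,11]: [(0, 0) (76, 0) (76, 11) (0, 11)]
2. ⊥bis P7·P0 via (45.8,3.885): [(0, 0) (46.0594, 0) (45.325, 11) (0, 11)]  |A|=502.614
3. ⊥bis P7·P1 via (31.51,3.305): [(0, 0) (31.8405, 0) (30.7405, 11) (0, 11)]  |A|=344.1955
4. ⊥bis P7·P2 via (30.71,3.79): [(0, 0) (31.2939, 0) (29.5992, 11) (0, 11)]  |A|=334.912
5. ⊥bis P7·P3 via (20.84,1.895): [(0, 0) (19.9088, 0) (25.314, 11) (0, 11)]  |A|=248.7256
6. ⊥bis P7·P4 via (24.955,2.81): [(0, 0) (19.9088, 0) (24.1688, 8.6693) (23.856, 11) (0, 11)]  |A|=247.0266
7. ⊥bis P7·P5 via (38.755,5.985): [(0, 0) (19.9088, 0) (24.1688, 8.6693) (23.856, 11) (0, 11)]  |A|=247.0266
8. ⊥bis P7·P6 via (39.605,3.685): [(0, 0) (19.9088, 0) (24.1688, 8.6693) (23.856, 11) (0, 11)]  |A|=247.0266
9. ⊥bis P7·P8 via (37.375,5.145): [(0, 0) (19.9088, 0) (24.1688, 8.6693) (23.856, 11) (0, 11)]  |A|=247.0266
10. canonical 5-gon: [(0, 0) (19.9088, 0) (24.1688, 8.6693) (23.856, 11) (0, 11)]
11. shoelace: 247.0266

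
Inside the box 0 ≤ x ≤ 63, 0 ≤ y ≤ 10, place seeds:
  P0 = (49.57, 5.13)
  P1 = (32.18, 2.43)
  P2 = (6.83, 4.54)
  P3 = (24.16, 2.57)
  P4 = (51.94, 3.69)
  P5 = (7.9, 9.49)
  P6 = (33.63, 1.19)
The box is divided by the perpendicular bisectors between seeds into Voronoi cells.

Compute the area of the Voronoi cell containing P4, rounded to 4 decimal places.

Area of P4's cell: 118.8652

1. box [0,63]×[0,10]: [(0, 0) (63, 0) (63, 10) (0, 10)]
2. ⊥bis P4·P0 via (50.755,4.41): [(48.0755, 0) (63, 0) (63, 10) (54.1515, 10)]  |A|=118.8652
3. ⊥bis P4·P1 via (42.06,3.06): [(48.0755, 0) (63, 0) (63, 10) (54.1515, 10)]  |A|=118.8652
4. ⊥bis P4·P2 via (29.385,4.115): [(48.0755, 0) (63, 0) (63, 10) (54.1515, 10)]  |A|=118.8652
5. ⊥bis P4·P3 via (38.05,3.13): [(48.0755, 0) (63, 0) (63, 10) (54.1515, 10)]  |A|=118.8652
6. ⊥bis P4·P5 via (29.92,6.59): [(48.0755, 0) (63, 0) (63, 10) (54.1515, 10)]  |A|=118.8652
7. ⊥bis P4·P6 via (42.785,2.44): [(48.0755, 0) (63, 0) (63, 10) (54.1515, 10)]  |A|=118.8652
8. canonical 4-gon: [(48.0755, 0) (63, 0) (63, 10) (54.1515, 10)]
9. shoelace: 118.8652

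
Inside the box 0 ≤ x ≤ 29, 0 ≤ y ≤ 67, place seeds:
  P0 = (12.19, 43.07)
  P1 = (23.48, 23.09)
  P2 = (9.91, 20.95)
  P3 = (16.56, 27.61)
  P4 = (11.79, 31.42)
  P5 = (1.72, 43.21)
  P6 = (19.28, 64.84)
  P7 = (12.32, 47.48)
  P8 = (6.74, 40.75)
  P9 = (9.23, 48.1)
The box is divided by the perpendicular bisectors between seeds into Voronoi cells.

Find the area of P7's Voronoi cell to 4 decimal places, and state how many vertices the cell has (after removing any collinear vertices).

Area of P7's cell: 163.2088 (4 vertices)

1. box [0,29]×[0,67]: [(0, 0) (29, 0) (29, 67) (0, 67)]
2. ⊥bis P7·P0 via (12.255,45.275): [(0, 45.6363) (29, 44.7814) (29, 67) (0, 67)]  |A|=631.9442
3. ⊥bis P7·P1 via (17.9,35.285): [(0, 45.6363) (29, 44.7814) (29, 67) (0, 67)]  |A|=631.9442
4. ⊥bis P7·P2 via (11.115,34.215): [(0, 45.6363) (29, 44.7814) (29, 67) (0, 67)]  |A|=631.9442
5. ⊥bis P7·P3 via (14.44,37.545): [(0, 45.6363) (29, 44.7814) (29, 67) (0, 67)]  |A|=631.9442
6. ⊥bis P7·P4 via (12.055,39.45): [(0, 45.6363) (29, 44.7814) (29, 67) (0, 67)]  |A|=631.9442
7. ⊥bis P7·P5 via (7.02,45.345): [(0, 62.7717) (6.9856, 45.4303) (29, 44.7814) (29, 67) (0, 67)]  |A|=572.0933
8. ⊥bis P7·P6 via (15.8,56.16): [(0.1331, 62.4412) (6.9856, 45.4303) (29, 44.7814) (29, 50.8678)]  |A|=272.8665
9. ⊥bis P7·P8 via (9.53,44.115): [(0.1331, 62.4412) (6.5052, 46.6229) (7.9789, 45.4011) (29, 44.7814) (29, 50.8678)]  |A|=272.2813
10. ⊥bis P7·P9 via (10.775,47.79): [(12.7035, 57.4014) (10.282, 45.3332) (29, 44.7814) (29, 50.8678)]  |A|=163.2088
11. canonical 4-gon: [(12.7035, 57.4014) (10.282, 45.3332) (29, 44.7814) (29, 50.8678)]
12. shoelace: 163.2088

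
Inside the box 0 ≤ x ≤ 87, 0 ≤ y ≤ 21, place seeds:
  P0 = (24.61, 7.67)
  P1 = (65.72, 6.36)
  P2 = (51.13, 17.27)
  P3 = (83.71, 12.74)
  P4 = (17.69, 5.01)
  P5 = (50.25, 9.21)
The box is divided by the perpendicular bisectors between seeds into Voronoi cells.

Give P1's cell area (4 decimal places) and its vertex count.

1. box [0,87]×[0,21]: [(0, 0) (87, 0) (87, 21) (0, 21)]
2. ⊥bis P1·P0 via (45.165,7.015): [(44.9415, 0) (87, 0) (87, 21) (45.6106, 21)]  |A|=876.2029
3. ⊥bis P1·P2 via (58.425,11.815): [(49.5901, 0) (87, 0) (87, 21) (65.2933, 21)]  |A|=620.7247
4. ⊥bis P1·P3 via (74.715,9.55): [(49.5901, 0) (78.1018, 0) (70.6544, 21) (65.2933, 21)]  |A|=355.6646
5. ⊥bis P1·P4 via (41.705,5.685): [(49.5901, 0) (78.1018, 0) (70.6544, 21) (65.2933, 21)]  |A|=355.6646
6. ⊥bis P1·P5 via (57.985,7.785): [(58.8263, 12.3517) (56.5508, 0) (78.1018, 0) (70.6544, 21) (65.2933, 21)]  |A|=312.6764
7. canonical 5-gon: [(58.8263, 12.3517) (56.5508, 0) (78.1018, 0) (70.6544, 21) (65.2933, 21)]
8. shoelace: 312.6764

Area of P1's cell: 312.6764 (5 vertices)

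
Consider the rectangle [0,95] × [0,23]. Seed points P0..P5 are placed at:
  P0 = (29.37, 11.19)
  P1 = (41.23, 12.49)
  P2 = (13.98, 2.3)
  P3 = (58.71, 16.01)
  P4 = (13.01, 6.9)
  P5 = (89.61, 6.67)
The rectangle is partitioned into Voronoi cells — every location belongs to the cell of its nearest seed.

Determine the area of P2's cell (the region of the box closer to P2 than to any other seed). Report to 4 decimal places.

Area of P2's cell: 100.6533

1. box [0,95]×[0,23]: [(0, 0) (95, 0) (95, 23) (0, 23)]
2. ⊥bis P2·P0 via (21.675,6.745): [(0, 0) (25.5712, 0) (12.2853, 23) (0, 23)]  |A|=435.3505
3. ⊥bis P2·P1 via (27.605,7.395): [(0, 0) (25.5712, 0) (12.2853, 23) (0, 23)]  |A|=435.3505
4. ⊥bis P2·P3 via (36.345,9.155): [(0, 0) (25.5712, 0) (12.2853, 23) (0, 23)]  |A|=435.3505
5. ⊥bis P2·P4 via (13.495,4.6): [(0, 1.7543) (0, 0) (25.5712, 0) (21.8913, 6.3705)]  |A|=100.6533
6. ⊥bis P2·P5 via (51.795,4.485): [(0, 1.7543) (0, 0) (25.5712, 0) (21.8913, 6.3705)]  |A|=100.6533
7. canonical 4-gon: [(0, 1.7543) (0, 0) (25.5712, 0) (21.8913, 6.3705)]
8. shoelace: 100.6533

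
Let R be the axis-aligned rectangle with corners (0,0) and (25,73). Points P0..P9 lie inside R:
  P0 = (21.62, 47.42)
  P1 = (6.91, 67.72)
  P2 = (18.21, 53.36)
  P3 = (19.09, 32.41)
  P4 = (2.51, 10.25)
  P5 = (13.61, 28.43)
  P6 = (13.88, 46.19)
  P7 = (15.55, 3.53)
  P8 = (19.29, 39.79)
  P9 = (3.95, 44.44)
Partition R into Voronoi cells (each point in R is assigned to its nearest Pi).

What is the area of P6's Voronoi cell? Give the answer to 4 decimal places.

Area of P6's cell: 100.5658

1. box [0,25]×[0,73]: [(0, 0) (25, 0) (25, 73) (0, 73)]
2. ⊥bis P6·P0 via (17.75,46.805): [(0, 0) (25, 0) (25, 1.183) (13.5872, 73) (0, 73)]  |A|=1415.1848
3. ⊥bis P6·P1 via (10.395,56.955): [(0, 53.5898) (0, 0) (25, 0) (25, 1.183) (15.8561, 58.7229)]  |A|=1164.3071
4. ⊥bis P6·P2 via (16.045,49.775): [(6.3331, 55.64) (0, 53.5898) (0, 0) (25, 0) (25, 1.183) (17.4089, 48.9513)]  |A|=1115.3863
5. ⊥bis P6·P3 via (16.485,39.3): [(6.3331, 55.64) (0, 53.5898) (0, 33.0673) (18.8034, 40.1765) (17.4089, 48.9513)]  |A|=298.6261
6. ⊥bis P6·P4 via (8.195,28.22): [(6.3331, 55.64) (0, 53.5898) (0, 33.0673) (18.8034, 40.1765) (17.4089, 48.9513)]  |A|=298.6261
7. ⊥bis P6·P5 via (13.745,37.31): [(6.3331, 55.64) (0, 53.5898) (0, 37.519) (11.3192, 37.3469) (18.8034, 40.1765) (17.4089, 48.9513)]  |A|=273.4315
8. ⊥bis P6·P7 via (14.715,24.86): [(6.3331, 55.64) (0, 53.5898) (0, 37.519) (11.3192, 37.3469) (18.8034, 40.1765) (17.4089, 48.9513)]  |A|=273.4315
9. ⊥bis P6·P8 via (16.585,42.99): [(6.3331, 55.64) (0, 53.5898) (0, 37.519) (9.9341, 37.3679) (18.1465, 44.31) (17.4089, 48.9513)]  |A|=252.1405
10. ⊥bis P6·P9 via (8.915,45.315): [(7.1862, 55.1249) (10.2661, 37.6485) (18.1465, 44.31) (17.4089, 48.9513)]  |A|=100.5658
11. canonical 4-gon: [(7.1862, 55.1249) (10.2661, 37.6485) (18.1465, 44.31) (17.4089, 48.9513)]
12. shoelace: 100.5658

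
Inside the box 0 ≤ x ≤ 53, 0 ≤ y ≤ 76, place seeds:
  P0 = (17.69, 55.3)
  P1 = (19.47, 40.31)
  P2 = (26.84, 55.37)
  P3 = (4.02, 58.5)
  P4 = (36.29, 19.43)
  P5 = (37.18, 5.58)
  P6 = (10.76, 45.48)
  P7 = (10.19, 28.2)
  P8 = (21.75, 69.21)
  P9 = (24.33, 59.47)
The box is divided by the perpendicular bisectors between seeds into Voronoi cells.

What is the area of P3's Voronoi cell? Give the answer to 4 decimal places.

1. box [0,53]×[0,76]: [(0, 0) (53, 0) (53, 76) (0, 76)]
2. ⊥bis P3·P0 via (10.855,56.9): [(0, 10.5288) (15.3261, 76) (0, 76)]  |A|=501.7093
3. ⊥bis P3·P1 via (11.745,49.405): [(0, 39.4292) (8.4442, 46.6014) (15.3261, 76) (0, 76)]  |A|=379.6888
4. ⊥bis P3·P2 via (15.43,56.935): [(0, 39.4292) (8.4442, 46.6014) (15.3261, 76) (0, 76)]  |A|=379.6888
5. ⊥bis P3·P4 via (20.155,38.965): [(0, 39.4292) (8.4442, 46.6014) (15.3261, 76) (0, 76)]  |A|=379.6888
6. ⊥bis P3·P5 via (20.6,32.04): [(0, 39.4292) (8.4442, 46.6014) (15.3261, 76) (0, 76)]  |A|=379.6888
7. ⊥bis P3·P6 via (7.39,51.99): [(0, 48.1645) (10.0249, 53.354) (15.3261, 76) (0, 76)]  |A|=313.062
8. ⊥bis P3·P7 via (7.105,43.35): [(0, 48.1645) (10.0249, 53.354) (15.3261, 76) (0, 76)]  |A|=313.062
9. ⊥bis P3·P8 via (12.885,63.855): [(0, 48.1645) (10.0249, 53.354) (12.5953, 64.3345) (5.5487, 76) (0, 76)]  |A|=256.0328
10. ⊥bis P3·P9 via (14.175,58.985): [(0, 48.1645) (10.0249, 53.354) (12.5953, 64.3345) (5.5487, 76) (0, 76)]  |A|=256.0328
11. canonical 5-gon: [(0, 48.1645) (10.0249, 53.354) (12.5953, 64.3345) (5.5487, 76) (0, 76)]
12. shoelace: 256.0328

Area of P3's cell: 256.0328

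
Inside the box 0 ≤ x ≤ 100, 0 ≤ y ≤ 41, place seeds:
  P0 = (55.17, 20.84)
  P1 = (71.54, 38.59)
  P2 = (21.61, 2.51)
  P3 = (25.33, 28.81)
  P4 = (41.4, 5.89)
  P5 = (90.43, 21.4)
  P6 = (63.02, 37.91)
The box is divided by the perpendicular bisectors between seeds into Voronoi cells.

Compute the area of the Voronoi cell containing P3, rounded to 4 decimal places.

Area of P3's cell: 982.8396

1. box [0,100]×[0,41]: [(0, 0) (100, 0) (100, 41) (0, 41)]
2. ⊥bis P3·P0 via (40.25,24.825): [(0, 0) (33.6195, 0) (44.5702, 41) (0, 41)]  |A|=1602.8881
3. ⊥bis P3·P1 via (48.435,33.7): [(0, 0) (33.6195, 0) (44.5702, 41) (0, 41)]  |A|=1602.8881
4. ⊥bis P3·P2 via (23.47,15.66): [(0, 18.9797) (37.2804, 13.7066) (44.5702, 41) (0, 41)]  |A|=1018.6986
5. ⊥bis P3·P4 via (33.365,17.35): [(0, 18.9797) (29.6982, 14.7791) (39.3799, 21.5672) (44.5702, 41) (0, 41)]  |A|=987.7722
6. ⊥bis P3·P5 via (57.88,25.105): [(0, 18.9797) (29.6982, 14.7791) (39.3799, 21.5672) (44.5702, 41) (0, 41)]  |A|=987.7722
7. ⊥bis P3·P6 via (44.175,33.36): [(0, 18.9797) (29.6982, 14.7791) (39.3799, 21.5672) (43.3938, 36.5955) (42.3304, 41) (0, 41)]  |A|=982.8396
8. canonical 6-gon: [(0, 18.9797) (29.6982, 14.7791) (39.3799, 21.5672) (43.3938, 36.5955) (42.3304, 41) (0, 41)]
9. shoelace: 982.8396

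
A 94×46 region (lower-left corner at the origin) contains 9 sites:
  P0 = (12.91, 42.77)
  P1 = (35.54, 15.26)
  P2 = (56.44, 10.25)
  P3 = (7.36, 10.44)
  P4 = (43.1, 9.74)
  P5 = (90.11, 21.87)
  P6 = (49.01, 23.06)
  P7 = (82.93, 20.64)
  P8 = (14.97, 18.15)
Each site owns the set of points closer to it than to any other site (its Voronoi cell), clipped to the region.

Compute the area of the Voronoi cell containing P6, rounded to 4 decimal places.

Area of P6's cell: 819.9974

1. box [0,94]×[0,46]: [(0, 0) (94, 0) (94, 46) (0, 46)]
2. ⊥bis P6·P0 via (30.96,32.915): [(12.989, 0) (94, 0) (94, 46) (38.1042, 46)]  |A|=3148.8576
3. ⊥bis P6·P1 via (42.275,19.16): [(32.5857, 35.8926) (53.3699, 0) (94, 0) (94, 46) (38.1042, 46)]  |A|=2424.169
4. ⊥bis P6·P2 via (52.725,16.655): [(32.5857, 35.8926) (45.9882, 12.7476) (94, 40.5951) (94, 46) (38.1042, 46)]  |A|=1190.6789
5. ⊥bis P6·P3 via (28.185,16.75): [(32.5857, 35.8926) (45.9882, 12.7476) (94, 40.5951) (94, 46) (38.1042, 46)]  |A|=1190.6789
6. ⊥bis P6·P4 via (46.055,16.4): [(32.5857, 35.8926) (43.1188, 17.7028) (49.585, 14.8338) (94, 40.5951) (94, 46) (38.1042, 46)]  |A|=1178.7745
7. ⊥bis P6·P5 via (69.56,22.465): [(32.5857, 35.8926) (43.1188, 17.7028) (49.585, 14.8338) (69.6765, 26.4871) (70.2414, 46) (38.1042, 46)]  |A|=881.2426
8. ⊥bis P6·P7 via (65.97,21.85): [(32.5857, 35.8926) (43.1188, 17.7028) (49.585, 14.8338) (66.1551, 24.4447) (67.693, 46) (38.1042, 46)]  |A|=819.9974
9. ⊥bis P6·P8 via (31.99,20.605): [(32.5857, 35.8926) (43.1188, 17.7028) (49.585, 14.8338) (66.1551, 24.4447) (67.693, 46) (38.1042, 46)]  |A|=819.9974
10. canonical 6-gon: [(32.5857, 35.8926) (43.1188, 17.7028) (49.585, 14.8338) (66.1551, 24.4447) (67.693, 46) (38.1042, 46)]
11. shoelace: 819.9974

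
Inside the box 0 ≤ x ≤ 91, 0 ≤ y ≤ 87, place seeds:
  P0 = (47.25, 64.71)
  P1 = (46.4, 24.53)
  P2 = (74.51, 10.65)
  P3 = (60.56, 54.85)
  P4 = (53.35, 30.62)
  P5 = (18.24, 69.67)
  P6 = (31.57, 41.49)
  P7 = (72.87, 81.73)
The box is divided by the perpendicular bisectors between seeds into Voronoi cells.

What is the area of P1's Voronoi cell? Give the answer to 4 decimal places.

Area of P1's cell: 1131.0859

1. box [0,91]×[0,87]: [(0, 0) (91, 0) (91, 87) (0, 87)]
2. ⊥bis P1·P0 via (46.825,44.62): [(0, 45.6106) (0, 0) (91, 0) (91, 43.6855)]  |A|=4062.9707
3. ⊥bis P1·P2 via (60.455,17.59): [(73.5228, 44.0552) (0, 45.6106) (0, 0) (51.7695, 0)]  |A|=2817.0679
4. ⊥bis P1·P3 via (53.48,39.69): [(68.0155, 32.9017) (42.7386, 44.7064) (0, 45.6106) (0, 0) (51.7695, 0)]  |A|=2643.5975
5. ⊥bis P1·P4 via (49.875,27.575): [(59.7952, 16.2539) (34.7147, 44.8762) (0, 45.6106) (0, 0) (51.7695, 0)]  |A|=2271.9731
6. ⊥bis P1·P5 via (32.32,47.1): [(59.7952, 16.2539) (34.7147, 44.8762) (28.9507, 44.9981) (0, 26.9376) (0, 0) (51.7695, 0)]  |A|=2001.6748
7. ⊥bis P1·P6 via (38.985,33.01): [(59.7952, 16.2539) (42.4543, 36.0436) (1.2338, 0) (51.7695, 0)]  |A|=1131.0859
8. ⊥bis P1·P7 via (59.635,53.13): [(59.7952, 16.2539) (42.4543, 36.0436) (1.2338, 0) (51.7695, 0)]  |A|=1131.0859
9. canonical 4-gon: [(59.7952, 16.2539) (42.4543, 36.0436) (1.2338, 0) (51.7695, 0)]
10. shoelace: 1131.0859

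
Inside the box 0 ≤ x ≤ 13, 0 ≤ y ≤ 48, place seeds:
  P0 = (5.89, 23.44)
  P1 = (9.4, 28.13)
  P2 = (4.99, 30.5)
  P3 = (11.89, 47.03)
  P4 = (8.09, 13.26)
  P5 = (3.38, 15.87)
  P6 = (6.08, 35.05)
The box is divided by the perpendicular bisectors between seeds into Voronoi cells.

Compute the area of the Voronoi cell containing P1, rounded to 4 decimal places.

Area of P1's cell: 51.4047

1. box [0,13]×[0,48]: [(0, 0) (13, 0) (13, 48) (0, 48)]
2. ⊥bis P1·P0 via (7.645,25.785): [(0, 31.5065) (13, 21.7773) (13, 48) (0, 48)]  |A|=277.6551
3. ⊥bis P1·P2 via (7.195,29.315): [(5.9712, 27.0377) (13, 21.7773) (13, 40.1167)]  |A|=64.4524
4. ⊥bis P1·P3 via (10.645,37.58): [(11.5712, 37.458) (5.9712, 27.0377) (13, 21.7773) (13, 37.2697)]  |A|=62.4185
5. ⊥bis P1·P4 via (8.745,20.695): [(11.5712, 37.458) (5.9712, 27.0377) (13, 21.7773) (13, 37.2697)]  |A|=62.4185
6. ⊥bis P1·P5 via (6.39,22): [(11.5712, 37.458) (5.9712, 27.0377) (13, 21.7773) (13, 37.2697)]  |A|=62.4185
7. ⊥bis P1·P6 via (7.74,31.59): [(8.653, 32.028) (5.9712, 27.0377) (13, 21.7773) (13, 34.1136)]  |A|=51.4047
8. canonical 4-gon: [(8.653, 32.028) (5.9712, 27.0377) (13, 21.7773) (13, 34.1136)]
9. shoelace: 51.4047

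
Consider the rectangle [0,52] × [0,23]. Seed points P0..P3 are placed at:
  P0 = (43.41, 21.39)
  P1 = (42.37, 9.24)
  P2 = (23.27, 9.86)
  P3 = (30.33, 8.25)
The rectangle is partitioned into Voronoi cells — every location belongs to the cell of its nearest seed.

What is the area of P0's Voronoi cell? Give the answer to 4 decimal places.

Area of P0's cell: 151.0731

1. box [0,52]×[0,23]: [(0, 0) (52, 0) (52, 23) (0, 23)]
2. ⊥bis P0·P1 via (42.89,15.315): [(0, 18.9862) (52, 14.5352) (52, 23) (0, 23)]  |A|=324.4421
3. ⊥bis P0·P2 via (33.34,15.625): [(33.0345, 16.1586) (52, 14.5352) (52, 23) (29.1179, 23)]  |A|=158.5423
4. ⊥bis P0·P3 via (36.87,14.82): [(29.7345, 21.9229) (35.7596, 15.9253) (52, 14.5352) (52, 23) (29.1179, 23)]  |A|=151.0731
5. canonical 5-gon: [(29.7345, 21.9229) (35.7596, 15.9253) (52, 14.5352) (52, 23) (29.1179, 23)]
6. shoelace: 151.0731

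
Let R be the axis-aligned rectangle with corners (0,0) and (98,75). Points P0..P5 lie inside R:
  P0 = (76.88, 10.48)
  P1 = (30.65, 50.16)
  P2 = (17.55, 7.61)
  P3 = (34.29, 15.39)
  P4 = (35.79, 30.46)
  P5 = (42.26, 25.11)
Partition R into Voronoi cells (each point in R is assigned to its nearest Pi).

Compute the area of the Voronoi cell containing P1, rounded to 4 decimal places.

1. box [0,98]×[0,75]: [(0, 0) (98, 0) (98, 75) (0, 75)]
2. ⊥bis P1·P0 via (53.765,30.32): [(0, 0) (27.7408, 0) (92.1146, 75) (0, 75)]  |A|=4494.5788
3. ⊥bis P1·P2 via (24.1,28.885): [(0, 36.3047) (46.5902, 21.9609) (92.1146, 75) (0, 75)]  |A|=3344.2496
4. ⊥bis P1·P3 via (32.47,32.775): [(0, 36.3047) (16.795, 31.134) (58.1826, 35.4668) (92.1146, 75) (0, 75)]  |A|=3089.8743
5. ⊥bis P1·P4 via (33.22,40.31): [(0, 36.3047) (8.1969, 33.7811) (70.7427, 50.1002) (92.1146, 75) (0, 75)]  |A|=2661.3249
6. ⊥bis P1·P5 via (36.455,37.635): [(0, 36.3047) (8.1969, 33.7811) (53.828, 45.6869) (75.6261, 55.7898) (92.1146, 75) (0, 75)]  |A|=2623.9821
7. canonical 6-gon: [(0, 36.3047) (8.1969, 33.7811) (53.828, 45.6869) (75.6261, 55.7898) (92.1146, 75) (0, 75)]
8. shoelace: 2623.9821

Area of P1's cell: 2623.9821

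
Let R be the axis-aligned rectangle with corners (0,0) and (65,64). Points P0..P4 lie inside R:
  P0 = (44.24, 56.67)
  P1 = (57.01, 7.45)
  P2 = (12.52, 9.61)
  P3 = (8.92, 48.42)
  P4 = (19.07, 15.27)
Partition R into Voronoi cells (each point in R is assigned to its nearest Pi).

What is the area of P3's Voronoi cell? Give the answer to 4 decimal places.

Area of P3's cell: 875.5293

1. box [0,65]×[0,64]: [(0, 0) (65, 0) (65, 64) (0, 64)]
2. ⊥bis P3·P0 via (26.58,52.545): [(0, 0) (38.8534, 0) (23.9044, 64) (0, 64)]  |A|=2008.248
3. ⊥bis P3·P1 via (32.965,27.935): [(0, 0) (9.1659, 0) (32.4654, 27.3485) (23.9044, 64) (0, 64)]  |A|=1602.2938
4. ⊥bis P3·P2 via (10.72,29.015): [(0, 28.0206) (31.6232, 30.954) (23.9044, 64) (0, 64)]  |A|=963.8637
5. ⊥bis P3·P4 via (13.995,31.845): [(0, 28.0206) (2.1584, 28.2208) (30.2524, 36.8228) (23.9044, 64) (0, 64)]  |A|=875.5293
6. canonical 5-gon: [(0, 28.0206) (2.1584, 28.2208) (30.2524, 36.8228) (23.9044, 64) (0, 64)]
7. shoelace: 875.5293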